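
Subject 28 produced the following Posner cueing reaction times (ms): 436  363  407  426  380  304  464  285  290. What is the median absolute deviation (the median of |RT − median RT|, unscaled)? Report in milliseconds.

Sorted: 285, 290, 304, 363, 380, 407, 426, 436, 464 → median = 380
|x − 380|: 56, 17, 27, 46, 0, 76, 84, 95, 90
Sorted deviations: 0, 17, 27, 46, 56, 76, 84, 90, 95 → MAD = 56

56 ms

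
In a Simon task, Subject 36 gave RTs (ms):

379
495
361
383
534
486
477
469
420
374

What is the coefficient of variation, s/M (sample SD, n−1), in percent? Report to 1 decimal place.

n = 10, Σ = 4378, M = 437.8000
Σ(x−M)² = 34105.600; s = √(34105.600/9) = 61.5590
CV = 61.5590 / 437.8000 = 0.14061 = 14.061%

14.1%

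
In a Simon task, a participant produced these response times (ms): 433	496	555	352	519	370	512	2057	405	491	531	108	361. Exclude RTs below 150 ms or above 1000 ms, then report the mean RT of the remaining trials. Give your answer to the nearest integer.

Excluded: 108, 2057
Retained (n=11): Σ = 5025
Mean = 5025/11 = 456.8182

457 ms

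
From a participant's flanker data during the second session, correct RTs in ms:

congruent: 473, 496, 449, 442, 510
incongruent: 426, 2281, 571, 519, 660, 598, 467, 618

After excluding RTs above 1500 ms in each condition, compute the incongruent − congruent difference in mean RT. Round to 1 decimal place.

incongruent: exclude 2281
M(congruent) = 2370/5 = 474.000
M(incongruent) = 3859/7 = 551.286
Difference = 551.286 − 474.000 = 77.286 ms

77.3 ms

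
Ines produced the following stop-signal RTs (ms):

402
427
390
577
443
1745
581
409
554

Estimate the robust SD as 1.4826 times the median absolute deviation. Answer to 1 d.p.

Sorted: 390, 402, 409, 427, 443, 554, 577, 581, 1745 → median = 443
|x − 443| sorted: 0, 16, 34, 41, 53, 111, 134, 138, 1302 → MAD = 53
Robust SD ≈ 1.4826 × 53 = 78.578

78.6 ms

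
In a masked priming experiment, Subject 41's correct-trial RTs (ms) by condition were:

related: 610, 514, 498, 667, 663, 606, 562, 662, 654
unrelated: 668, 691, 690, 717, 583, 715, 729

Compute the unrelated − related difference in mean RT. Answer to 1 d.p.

80.7 ms

M(related) = 5436/9 = 604.000
M(unrelated) = 4793/7 = 684.714
Difference = 684.714 − 604.000 = 80.714 ms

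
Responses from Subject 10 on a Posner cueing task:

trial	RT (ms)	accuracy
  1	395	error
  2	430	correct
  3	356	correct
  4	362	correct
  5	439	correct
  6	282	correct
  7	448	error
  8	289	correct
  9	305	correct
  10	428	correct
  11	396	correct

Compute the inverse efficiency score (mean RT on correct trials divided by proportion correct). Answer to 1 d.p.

Correct trials (n=9): 430, 356, 362, 439, 282, 289, 305, 428, 396
Mean correct RT = 3287/9 = 365.2222 ms
Proportion correct = 9/11
IES = 365.2222 / (9/11) = 446.383 ms

446.4 ms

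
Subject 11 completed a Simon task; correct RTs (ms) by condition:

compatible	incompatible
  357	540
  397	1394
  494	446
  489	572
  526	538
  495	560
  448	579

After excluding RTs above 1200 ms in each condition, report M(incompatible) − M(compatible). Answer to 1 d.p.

incompatible: exclude 1394
M(compatible) = 3206/7 = 458.000
M(incompatible) = 3235/6 = 539.167
Difference = 539.167 − 458.000 = 81.167 ms

81.2 ms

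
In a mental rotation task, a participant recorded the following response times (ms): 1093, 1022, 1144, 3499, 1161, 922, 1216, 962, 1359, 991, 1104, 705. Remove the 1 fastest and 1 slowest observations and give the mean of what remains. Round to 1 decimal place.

1097.4 ms

Sorted: 705, 922, 962, 991, 1022, 1093, 1104, 1144, 1161, 1216, 1359, 3499
Drop lowest 1 (705) and highest 1 (3499)
Remaining (n=10): Σ = 10974, mean = 10974/10 = 1097.400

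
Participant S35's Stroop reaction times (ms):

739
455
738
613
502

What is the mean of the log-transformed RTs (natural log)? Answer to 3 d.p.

ln(RT): 6.6053, 6.1203, 6.6039, 6.4184, 6.2186
Σ ln(RT) = 31.9665
Mean = 31.9665/5 = 6.39330

6.393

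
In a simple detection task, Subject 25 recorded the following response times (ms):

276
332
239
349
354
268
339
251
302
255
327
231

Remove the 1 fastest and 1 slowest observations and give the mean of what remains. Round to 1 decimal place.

Sorted: 231, 239, 251, 255, 268, 276, 302, 327, 332, 339, 349, 354
Drop lowest 1 (231) and highest 1 (354)
Remaining (n=10): Σ = 2938, mean = 2938/10 = 293.800

293.8 ms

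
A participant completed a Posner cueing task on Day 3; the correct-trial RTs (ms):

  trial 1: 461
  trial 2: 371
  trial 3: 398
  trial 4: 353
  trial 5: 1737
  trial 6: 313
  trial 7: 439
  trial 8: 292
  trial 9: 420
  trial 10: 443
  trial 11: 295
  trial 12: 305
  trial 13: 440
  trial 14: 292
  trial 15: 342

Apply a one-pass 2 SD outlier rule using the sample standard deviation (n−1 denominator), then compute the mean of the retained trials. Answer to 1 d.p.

n = 15, ΣRT = 6901, M = 460.067
Σ(x−M)² = 1799904.93; s = √(1799904.93/14) = 358.559
Cutoffs: 460.067 ± 2·358.559 → [-257.1, 1177.2]
Outside: 1737 → excluded.
Retained (n=14): Σ = 5164, mean = 5164/14 = 368.857

368.9 ms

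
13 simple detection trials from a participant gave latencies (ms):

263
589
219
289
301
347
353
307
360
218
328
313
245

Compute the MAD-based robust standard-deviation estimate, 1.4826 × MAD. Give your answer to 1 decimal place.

Sorted: 218, 219, 245, 263, 289, 301, 307, 313, 328, 347, 353, 360, 589 → median = 307
|x − 307| sorted: 0, 6, 6, 18, 21, 40, 44, 46, 53, 62, 88, 89, 282 → MAD = 44
Robust SD ≈ 1.4826 × 44 = 65.234

65.2 ms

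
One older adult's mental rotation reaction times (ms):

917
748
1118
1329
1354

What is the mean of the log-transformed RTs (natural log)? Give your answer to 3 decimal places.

6.972

ln(RT): 6.8211, 6.6174, 7.0193, 7.1922, 7.2108
Σ ln(RT) = 34.8608
Mean = 34.8608/5 = 6.97216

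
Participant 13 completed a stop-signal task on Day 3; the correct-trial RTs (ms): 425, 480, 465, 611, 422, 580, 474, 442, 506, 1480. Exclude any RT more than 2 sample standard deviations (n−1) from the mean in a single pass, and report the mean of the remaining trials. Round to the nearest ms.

n = 10, ΣRT = 5885, M = 588.500
Σ(x−M)² = 918208.50; s = √(918208.50/9) = 319.411
Cutoffs: 588.500 ± 2·319.411 → [-50.3, 1227.3]
Outside: 1480 → excluded.
Retained (n=9): Σ = 4405, mean = 4405/9 = 489.444

489 ms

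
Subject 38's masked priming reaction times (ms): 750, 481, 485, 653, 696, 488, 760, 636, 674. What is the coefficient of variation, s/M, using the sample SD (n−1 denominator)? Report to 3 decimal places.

0.180

n = 9, Σ = 5623, M = 624.7778
Σ(x−M)² = 101301.556; s = √(101301.556/8) = 112.5286
CV = 112.5286 / 624.7778 = 0.18011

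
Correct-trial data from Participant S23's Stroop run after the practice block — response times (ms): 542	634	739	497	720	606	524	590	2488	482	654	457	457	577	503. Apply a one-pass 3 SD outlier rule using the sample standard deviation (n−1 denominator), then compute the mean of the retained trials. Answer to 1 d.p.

n = 15, ΣRT = 10470, M = 698.000
Σ(x−M)² = 3542922.00; s = √(3542922.00/14) = 503.057
Cutoffs: 698.000 ± 3·503.057 → [-811.2, 2207.2]
Outside: 2488 → excluded.
Retained (n=14): Σ = 7982, mean = 7982/14 = 570.143

570.1 ms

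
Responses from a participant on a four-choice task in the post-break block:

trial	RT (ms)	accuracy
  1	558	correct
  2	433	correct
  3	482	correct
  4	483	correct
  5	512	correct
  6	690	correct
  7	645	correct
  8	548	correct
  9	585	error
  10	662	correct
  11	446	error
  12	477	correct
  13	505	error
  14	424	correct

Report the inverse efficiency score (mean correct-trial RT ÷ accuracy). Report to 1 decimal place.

684.3 ms

Correct trials (n=11): 558, 433, 482, 483, 512, 690, 645, 548, 662, 477, 424
Mean correct RT = 5914/11 = 537.6364 ms
Proportion correct = 11/14
IES = 537.6364 / (11/14) = 684.264 ms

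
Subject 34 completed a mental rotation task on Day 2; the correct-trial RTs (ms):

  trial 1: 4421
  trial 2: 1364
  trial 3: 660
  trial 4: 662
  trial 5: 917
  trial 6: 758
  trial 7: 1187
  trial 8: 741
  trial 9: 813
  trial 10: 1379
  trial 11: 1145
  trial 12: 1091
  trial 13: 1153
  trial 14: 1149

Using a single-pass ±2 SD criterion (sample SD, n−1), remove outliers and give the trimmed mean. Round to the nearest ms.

n = 14, ΣRT = 17440, M = 1245.714
Σ(x−M)² = 11641352.86; s = √(11641352.86/13) = 946.303
Cutoffs: 1245.714 ± 2·946.303 → [-646.9, 3138.3]
Outside: 4421 → excluded.
Retained (n=13): Σ = 13019, mean = 13019/13 = 1001.462

1001 ms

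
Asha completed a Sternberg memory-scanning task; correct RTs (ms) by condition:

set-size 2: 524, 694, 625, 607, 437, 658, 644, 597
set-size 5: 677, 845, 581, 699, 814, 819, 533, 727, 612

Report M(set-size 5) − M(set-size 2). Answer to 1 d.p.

M(set-size 2) = 4786/8 = 598.250
M(set-size 5) = 6307/9 = 700.778
Difference = 700.778 − 598.250 = 102.528 ms

102.5 ms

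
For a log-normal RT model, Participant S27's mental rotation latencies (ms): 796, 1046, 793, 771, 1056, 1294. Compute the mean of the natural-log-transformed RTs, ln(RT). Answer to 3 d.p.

ln(RT): 6.6796, 6.9527, 6.6758, 6.6477, 6.9622, 7.1655
Σ ln(RT) = 41.0836
Mean = 41.0836/6 = 6.84726

6.847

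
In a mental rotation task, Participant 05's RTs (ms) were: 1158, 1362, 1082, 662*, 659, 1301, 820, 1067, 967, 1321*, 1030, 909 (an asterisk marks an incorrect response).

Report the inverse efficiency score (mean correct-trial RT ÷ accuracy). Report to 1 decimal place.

1242.6 ms

Correct trials (n=10): 1158, 1362, 1082, 659, 1301, 820, 1067, 967, 1030, 909
Mean correct RT = 10355/10 = 1035.5000 ms
Proportion correct = 10/12
IES = 1035.5000 / (10/12) = 1242.600 ms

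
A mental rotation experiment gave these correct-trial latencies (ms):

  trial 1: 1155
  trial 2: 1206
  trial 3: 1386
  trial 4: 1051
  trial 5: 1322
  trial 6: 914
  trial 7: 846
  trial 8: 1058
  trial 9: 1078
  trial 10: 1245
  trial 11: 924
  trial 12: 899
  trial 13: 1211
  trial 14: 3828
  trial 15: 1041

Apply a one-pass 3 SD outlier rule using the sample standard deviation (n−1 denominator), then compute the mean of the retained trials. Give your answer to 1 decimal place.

1095.4 ms

n = 15, ΣRT = 19164, M = 1277.600
Σ(x−M)² = 7326163.60; s = √(7326163.60/14) = 723.393
Cutoffs: 1277.600 ± 3·723.393 → [-892.6, 3447.8]
Outside: 3828 → excluded.
Retained (n=14): Σ = 15336, mean = 15336/14 = 1095.429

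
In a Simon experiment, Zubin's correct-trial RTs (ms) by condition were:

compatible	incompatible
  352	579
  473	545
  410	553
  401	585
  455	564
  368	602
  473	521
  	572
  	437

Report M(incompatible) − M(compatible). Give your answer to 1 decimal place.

132.0 ms

M(compatible) = 2932/7 = 418.857
M(incompatible) = 4958/9 = 550.889
Difference = 550.889 − 418.857 = 132.032 ms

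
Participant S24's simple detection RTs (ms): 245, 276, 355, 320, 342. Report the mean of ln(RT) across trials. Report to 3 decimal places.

5.719

ln(RT): 5.5013, 5.6204, 5.8721, 5.7683, 5.8348
Σ ln(RT) = 28.5969
Mean = 28.5969/5 = 5.71938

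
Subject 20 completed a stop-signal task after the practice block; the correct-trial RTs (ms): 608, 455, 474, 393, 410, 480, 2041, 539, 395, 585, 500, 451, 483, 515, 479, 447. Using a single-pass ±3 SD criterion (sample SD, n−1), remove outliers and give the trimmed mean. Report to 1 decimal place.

n = 16, ΣRT = 9255, M = 578.438
Σ(x−M)² = 2336491.94; s = √(2336491.94/15) = 394.672
Cutoffs: 578.438 ± 3·394.672 → [-605.6, 1762.5]
Outside: 2041 → excluded.
Retained (n=15): Σ = 7214, mean = 7214/15 = 480.933

480.9 ms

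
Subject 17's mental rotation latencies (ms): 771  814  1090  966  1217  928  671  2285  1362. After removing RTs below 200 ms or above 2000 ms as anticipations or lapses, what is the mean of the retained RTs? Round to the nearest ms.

977 ms

Excluded: 2285
Retained (n=8): Σ = 7819
Mean = 7819/8 = 977.3750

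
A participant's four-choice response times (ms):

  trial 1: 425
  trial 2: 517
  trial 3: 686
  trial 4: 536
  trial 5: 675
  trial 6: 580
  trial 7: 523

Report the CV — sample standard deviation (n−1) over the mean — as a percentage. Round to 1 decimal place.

n = 7, Σ = 3942, M = 563.1429
Σ(x−M)² = 51450.857; s = √(51450.857/6) = 92.6021
CV = 92.6021 / 563.1429 = 0.16444 = 16.444%

16.4%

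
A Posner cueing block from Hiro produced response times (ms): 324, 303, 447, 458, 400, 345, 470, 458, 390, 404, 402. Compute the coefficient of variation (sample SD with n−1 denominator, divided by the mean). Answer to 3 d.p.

n = 11, Σ = 4401, M = 400.0909
Σ(x−M)² = 32166.909; s = √(32166.909/10) = 56.7159
CV = 56.7159 / 400.0909 = 0.14176

0.142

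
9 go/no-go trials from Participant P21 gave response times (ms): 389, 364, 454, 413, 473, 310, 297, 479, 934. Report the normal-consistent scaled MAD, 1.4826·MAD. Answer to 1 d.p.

89.0 ms

Sorted: 297, 310, 364, 389, 413, 454, 473, 479, 934 → median = 413
|x − 413| sorted: 0, 24, 41, 49, 60, 66, 103, 116, 521 → MAD = 60
Robust SD ≈ 1.4826 × 60 = 88.956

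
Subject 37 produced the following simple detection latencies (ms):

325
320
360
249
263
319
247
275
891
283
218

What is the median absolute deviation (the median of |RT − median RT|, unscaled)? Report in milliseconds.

Sorted: 218, 247, 249, 263, 275, 283, 319, 320, 325, 360, 891 → median = 283
|x − 283|: 42, 37, 77, 34, 20, 36, 36, 8, 608, 0, 65
Sorted deviations: 0, 8, 20, 34, 36, 36, 37, 42, 65, 77, 608 → MAD = 36

36 ms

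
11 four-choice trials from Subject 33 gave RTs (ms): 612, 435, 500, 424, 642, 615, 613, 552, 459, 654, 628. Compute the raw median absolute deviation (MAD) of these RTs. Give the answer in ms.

Sorted: 424, 435, 459, 500, 552, 612, 613, 615, 628, 642, 654 → median = 612
|x − 612|: 0, 177, 112, 188, 30, 3, 1, 60, 153, 42, 16
Sorted deviations: 0, 1, 3, 16, 30, 42, 60, 112, 153, 177, 188 → MAD = 42

42 ms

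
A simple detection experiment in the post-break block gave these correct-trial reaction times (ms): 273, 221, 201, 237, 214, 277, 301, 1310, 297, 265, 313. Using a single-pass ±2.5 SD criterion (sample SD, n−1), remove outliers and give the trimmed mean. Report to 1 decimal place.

259.9 ms

n = 11, ΣRT = 3909, M = 355.364
Σ(x−M)² = 1016452.55; s = √(1016452.55/10) = 318.819
Cutoffs: 355.364 ± 2.5·318.819 → [-441.7, 1152.4]
Outside: 1310 → excluded.
Retained (n=10): Σ = 2599, mean = 2599/10 = 259.900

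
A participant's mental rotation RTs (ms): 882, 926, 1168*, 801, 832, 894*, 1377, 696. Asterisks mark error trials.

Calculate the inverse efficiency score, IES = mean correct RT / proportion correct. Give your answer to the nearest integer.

1225 ms

Correct trials (n=6): 882, 926, 801, 832, 1377, 696
Mean correct RT = 5514/6 = 919.0000 ms
Proportion correct = 6/8
IES = 919.0000 / (6/8) = 1225.333 ms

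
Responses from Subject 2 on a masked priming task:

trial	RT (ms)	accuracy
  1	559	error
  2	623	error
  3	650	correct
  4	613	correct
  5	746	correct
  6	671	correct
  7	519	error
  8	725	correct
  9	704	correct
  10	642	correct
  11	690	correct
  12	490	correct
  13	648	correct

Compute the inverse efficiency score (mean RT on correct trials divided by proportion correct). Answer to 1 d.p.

855.3 ms

Correct trials (n=10): 650, 613, 746, 671, 725, 704, 642, 690, 490, 648
Mean correct RT = 6579/10 = 657.9000 ms
Proportion correct = 10/13
IES = 657.9000 / (10/13) = 855.270 ms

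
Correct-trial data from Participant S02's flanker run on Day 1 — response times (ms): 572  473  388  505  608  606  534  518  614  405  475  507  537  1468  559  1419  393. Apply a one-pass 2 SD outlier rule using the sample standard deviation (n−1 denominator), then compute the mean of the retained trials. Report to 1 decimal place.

n = 17, ΣRT = 10581, M = 622.412
Σ(x−M)² = 1608702.12; s = √(1608702.12/16) = 317.087
Cutoffs: 622.412 ± 2·317.087 → [-11.8, 1256.6]
Outside: 1419, 1468 → excluded.
Retained (n=15): Σ = 7694, mean = 7694/15 = 512.933

512.9 ms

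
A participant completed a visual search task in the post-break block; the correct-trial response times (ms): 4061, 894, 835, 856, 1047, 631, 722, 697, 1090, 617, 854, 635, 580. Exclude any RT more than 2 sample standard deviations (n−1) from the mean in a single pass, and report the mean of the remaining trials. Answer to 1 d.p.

n = 13, ΣRT = 13519, M = 1039.923
Σ(x−M)² = 10201390.92; s = √(10201390.92/12) = 922.017
Cutoffs: 1039.923 ± 2·922.017 → [-804.1, 2884.0]
Outside: 4061 → excluded.
Retained (n=12): Σ = 9458, mean = 9458/12 = 788.167

788.2 ms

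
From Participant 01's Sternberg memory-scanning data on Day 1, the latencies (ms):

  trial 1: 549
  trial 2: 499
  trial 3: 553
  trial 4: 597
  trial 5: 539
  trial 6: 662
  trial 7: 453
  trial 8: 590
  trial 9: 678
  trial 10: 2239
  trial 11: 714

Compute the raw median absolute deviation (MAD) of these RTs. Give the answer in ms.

72 ms

Sorted: 453, 499, 539, 549, 553, 590, 597, 662, 678, 714, 2239 → median = 590
|x − 590|: 41, 91, 37, 7, 51, 72, 137, 0, 88, 1649, 124
Sorted deviations: 0, 7, 37, 41, 51, 72, 88, 91, 124, 137, 1649 → MAD = 72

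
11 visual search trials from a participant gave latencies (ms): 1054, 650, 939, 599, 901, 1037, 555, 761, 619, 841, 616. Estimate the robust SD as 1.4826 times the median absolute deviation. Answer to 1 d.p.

215.0 ms

Sorted: 555, 599, 616, 619, 650, 761, 841, 901, 939, 1037, 1054 → median = 761
|x − 761| sorted: 0, 80, 111, 140, 142, 145, 162, 178, 206, 276, 293 → MAD = 145
Robust SD ≈ 1.4826 × 145 = 214.977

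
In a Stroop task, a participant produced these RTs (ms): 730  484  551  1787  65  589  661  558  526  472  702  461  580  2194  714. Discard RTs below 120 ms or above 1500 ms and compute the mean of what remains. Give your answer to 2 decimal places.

Excluded: 65, 1787, 2194
Retained (n=12): Σ = 7028
Mean = 7028/12 = 585.6667

585.67 ms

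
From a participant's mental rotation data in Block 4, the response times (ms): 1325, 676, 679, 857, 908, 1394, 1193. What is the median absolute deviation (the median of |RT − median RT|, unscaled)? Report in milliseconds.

Sorted: 676, 679, 857, 908, 1193, 1325, 1394 → median = 908
|x − 908|: 417, 232, 229, 51, 0, 486, 285
Sorted deviations: 0, 51, 229, 232, 285, 417, 486 → MAD = 232

232 ms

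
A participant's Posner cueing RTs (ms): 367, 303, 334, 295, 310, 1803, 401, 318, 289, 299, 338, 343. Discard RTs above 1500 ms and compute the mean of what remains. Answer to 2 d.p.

Excluded: 1803
Retained (n=11): Σ = 3597
Mean = 3597/11 = 327.0000

327.00 ms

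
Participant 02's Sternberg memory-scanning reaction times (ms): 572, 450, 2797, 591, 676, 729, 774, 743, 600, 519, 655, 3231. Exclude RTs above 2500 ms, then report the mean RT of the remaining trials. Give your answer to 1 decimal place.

Excluded: 2797, 3231
Retained (n=10): Σ = 6309
Mean = 6309/10 = 630.9000

630.9 ms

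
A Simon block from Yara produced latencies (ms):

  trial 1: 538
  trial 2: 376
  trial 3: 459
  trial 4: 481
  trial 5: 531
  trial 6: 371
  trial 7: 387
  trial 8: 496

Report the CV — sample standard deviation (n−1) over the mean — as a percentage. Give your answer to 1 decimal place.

n = 8, Σ = 3639, M = 454.8750
Σ(x−M)² = 32958.875; s = √(32958.875/7) = 68.6179
CV = 68.6179 / 454.8750 = 0.15085 = 15.085%

15.1%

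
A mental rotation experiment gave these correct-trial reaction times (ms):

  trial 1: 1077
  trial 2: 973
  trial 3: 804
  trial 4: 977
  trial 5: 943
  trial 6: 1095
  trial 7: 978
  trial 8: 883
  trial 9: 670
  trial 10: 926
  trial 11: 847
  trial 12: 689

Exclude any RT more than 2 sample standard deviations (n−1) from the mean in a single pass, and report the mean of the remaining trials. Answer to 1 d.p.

905.2 ms

n = 12, ΣRT = 10862, M = 905.167
Σ(x−M)² = 198635.67; s = √(198635.67/11) = 134.379
Cutoffs: 905.167 ± 2·134.379 → [636.4, 1173.9]
No RTs fall outside the cutoffs; all 12 retained. Mean = 10862/12 = 905.167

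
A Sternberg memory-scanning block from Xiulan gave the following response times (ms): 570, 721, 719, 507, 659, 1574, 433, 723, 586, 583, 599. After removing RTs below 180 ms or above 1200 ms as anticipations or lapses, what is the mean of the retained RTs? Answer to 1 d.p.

610.0 ms

Excluded: 1574
Retained (n=10): Σ = 6100
Mean = 6100/10 = 610.0000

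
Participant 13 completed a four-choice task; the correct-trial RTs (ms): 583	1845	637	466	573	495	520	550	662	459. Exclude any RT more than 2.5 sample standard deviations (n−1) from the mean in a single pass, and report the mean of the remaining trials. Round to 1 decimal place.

549.4 ms

n = 10, ΣRT = 6790, M = 679.000
Σ(x−M)² = 1551608.00; s = √(1551608.00/9) = 415.212
Cutoffs: 679.000 ± 2.5·415.212 → [-359.0, 1717.0]
Outside: 1845 → excluded.
Retained (n=9): Σ = 4945, mean = 4945/9 = 549.444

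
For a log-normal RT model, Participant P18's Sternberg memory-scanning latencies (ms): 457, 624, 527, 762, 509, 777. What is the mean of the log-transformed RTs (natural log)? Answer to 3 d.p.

6.392

ln(RT): 6.1247, 6.4362, 6.2672, 6.6359, 6.2324, 6.6554
Σ ln(RT) = 38.3519
Mean = 38.3519/6 = 6.39198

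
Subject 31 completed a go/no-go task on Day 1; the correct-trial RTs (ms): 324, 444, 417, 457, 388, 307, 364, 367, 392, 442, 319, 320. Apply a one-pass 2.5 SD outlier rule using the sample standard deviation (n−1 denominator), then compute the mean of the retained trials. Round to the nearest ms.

378 ms

n = 12, ΣRT = 4541, M = 378.417
Σ(x−M)² = 31626.92; s = √(31626.92/11) = 53.621
Cutoffs: 378.417 ± 2.5·53.621 → [244.4, 512.5]
No RTs fall outside the cutoffs; all 12 retained. Mean = 4541/12 = 378.417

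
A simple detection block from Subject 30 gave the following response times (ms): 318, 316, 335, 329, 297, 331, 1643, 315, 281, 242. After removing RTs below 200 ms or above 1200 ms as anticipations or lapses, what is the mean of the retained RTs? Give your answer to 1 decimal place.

Excluded: 1643
Retained (n=9): Σ = 2764
Mean = 2764/9 = 307.1111

307.1 ms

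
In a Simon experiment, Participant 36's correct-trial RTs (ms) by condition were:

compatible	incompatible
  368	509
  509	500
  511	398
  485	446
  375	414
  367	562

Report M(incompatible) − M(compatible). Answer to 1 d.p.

35.7 ms

M(compatible) = 2615/6 = 435.833
M(incompatible) = 2829/6 = 471.500
Difference = 471.500 − 435.833 = 35.667 ms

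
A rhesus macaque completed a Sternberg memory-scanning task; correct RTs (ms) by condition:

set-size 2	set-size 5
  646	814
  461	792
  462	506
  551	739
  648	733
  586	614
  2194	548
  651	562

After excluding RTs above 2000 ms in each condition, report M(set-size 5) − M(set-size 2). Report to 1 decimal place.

set-size 2: exclude 2194
M(set-size 2) = 4005/7 = 572.143
M(set-size 5) = 5308/8 = 663.500
Difference = 663.500 − 572.143 = 91.357 ms

91.4 ms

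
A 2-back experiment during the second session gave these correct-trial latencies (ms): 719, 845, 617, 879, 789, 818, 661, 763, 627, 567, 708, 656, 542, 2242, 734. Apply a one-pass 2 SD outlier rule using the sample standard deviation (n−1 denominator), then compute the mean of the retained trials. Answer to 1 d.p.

708.9 ms

n = 15, ΣRT = 12167, M = 811.133
Σ(x−M)² = 2331293.73; s = √(2331293.73/14) = 408.070
Cutoffs: 811.133 ± 2·408.070 → [-5.0, 1627.3]
Outside: 2242 → excluded.
Retained (n=14): Σ = 9925, mean = 9925/14 = 708.929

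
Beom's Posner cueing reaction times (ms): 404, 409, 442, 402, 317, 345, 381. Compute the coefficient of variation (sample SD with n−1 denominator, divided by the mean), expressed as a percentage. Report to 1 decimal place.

n = 7, Σ = 2700, M = 385.7143
Σ(x−M)² = 10711.429; s = √(10711.429/6) = 42.2521
CV = 42.2521 / 385.7143 = 0.10954 = 10.954%

11.0%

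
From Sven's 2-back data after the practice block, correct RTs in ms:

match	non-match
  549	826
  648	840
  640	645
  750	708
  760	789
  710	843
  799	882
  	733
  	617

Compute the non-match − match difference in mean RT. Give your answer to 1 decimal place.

71.1 ms

M(match) = 4856/7 = 693.714
M(non-match) = 6883/9 = 764.778
Difference = 764.778 − 693.714 = 71.063 ms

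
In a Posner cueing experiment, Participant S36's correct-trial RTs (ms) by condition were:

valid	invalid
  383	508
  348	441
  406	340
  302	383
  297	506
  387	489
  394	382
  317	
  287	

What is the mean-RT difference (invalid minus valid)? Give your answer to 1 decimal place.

M(valid) = 3121/9 = 346.778
M(invalid) = 3049/7 = 435.571
Difference = 435.571 − 346.778 = 88.794 ms

88.8 ms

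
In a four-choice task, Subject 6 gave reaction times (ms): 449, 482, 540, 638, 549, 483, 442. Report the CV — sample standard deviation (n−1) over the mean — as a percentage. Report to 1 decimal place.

n = 7, Σ = 3583, M = 511.8571
Σ(x−M)² = 28638.857; s = √(28638.857/6) = 69.0879
CV = 69.0879 / 511.8571 = 0.13498 = 13.498%

13.5%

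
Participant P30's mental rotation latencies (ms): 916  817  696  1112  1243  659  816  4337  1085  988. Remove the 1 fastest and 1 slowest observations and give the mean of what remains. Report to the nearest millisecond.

Sorted: 659, 696, 816, 817, 916, 988, 1085, 1112, 1243, 4337
Drop lowest 1 (659) and highest 1 (4337)
Remaining (n=8): Σ = 7673, mean = 7673/8 = 959.125

959 ms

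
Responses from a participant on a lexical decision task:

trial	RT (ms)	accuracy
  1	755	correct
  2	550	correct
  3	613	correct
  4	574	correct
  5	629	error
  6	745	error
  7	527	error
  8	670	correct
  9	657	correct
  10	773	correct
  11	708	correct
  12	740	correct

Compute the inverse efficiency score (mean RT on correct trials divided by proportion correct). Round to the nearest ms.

895 ms

Correct trials (n=9): 755, 550, 613, 574, 670, 657, 773, 708, 740
Mean correct RT = 6040/9 = 671.1111 ms
Proportion correct = 9/12
IES = 671.1111 / (9/12) = 894.815 ms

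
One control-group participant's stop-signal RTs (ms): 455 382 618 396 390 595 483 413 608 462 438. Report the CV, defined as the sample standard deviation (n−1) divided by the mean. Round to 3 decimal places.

0.188

n = 11, Σ = 5240, M = 476.3636
Σ(x−M)² = 80478.545; s = √(80478.545/10) = 89.7098
CV = 89.7098 / 476.3636 = 0.18832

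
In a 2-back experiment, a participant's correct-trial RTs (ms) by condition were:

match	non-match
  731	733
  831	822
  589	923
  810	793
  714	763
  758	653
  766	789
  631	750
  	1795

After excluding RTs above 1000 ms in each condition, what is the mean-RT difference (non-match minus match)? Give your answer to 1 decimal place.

49.5 ms

non-match: exclude 1795
M(match) = 5830/8 = 728.750
M(non-match) = 6226/8 = 778.250
Difference = 778.250 − 728.750 = 49.500 ms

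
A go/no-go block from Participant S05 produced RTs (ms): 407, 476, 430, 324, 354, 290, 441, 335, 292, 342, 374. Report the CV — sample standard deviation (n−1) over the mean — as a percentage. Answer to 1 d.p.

16.7%

n = 11, Σ = 4065, M = 369.5455
Σ(x−M)² = 38124.727; s = √(38124.727/10) = 61.7452
CV = 61.7452 / 369.5455 = 0.16708 = 16.708%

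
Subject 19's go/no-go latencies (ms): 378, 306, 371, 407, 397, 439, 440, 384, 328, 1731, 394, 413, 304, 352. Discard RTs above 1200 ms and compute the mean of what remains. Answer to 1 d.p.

Excluded: 1731
Retained (n=13): Σ = 4913
Mean = 4913/13 = 377.9231

377.9 ms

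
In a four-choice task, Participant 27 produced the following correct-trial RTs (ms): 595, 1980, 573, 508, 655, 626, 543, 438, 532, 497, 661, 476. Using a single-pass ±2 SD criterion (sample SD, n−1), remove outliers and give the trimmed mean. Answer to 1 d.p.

554.9 ms

n = 12, ΣRT = 8084, M = 673.667
Σ(x−M)² = 1916020.67; s = √(1916020.67/11) = 417.353
Cutoffs: 673.667 ± 2·417.353 → [-161.0, 1508.4]
Outside: 1980 → excluded.
Retained (n=11): Σ = 6104, mean = 6104/11 = 554.909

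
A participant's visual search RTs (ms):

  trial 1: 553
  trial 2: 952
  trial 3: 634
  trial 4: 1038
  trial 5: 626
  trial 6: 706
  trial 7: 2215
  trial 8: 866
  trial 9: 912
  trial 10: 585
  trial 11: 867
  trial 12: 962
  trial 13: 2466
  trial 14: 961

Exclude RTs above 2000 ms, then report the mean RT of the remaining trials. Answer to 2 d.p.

Excluded: 2215, 2466
Retained (n=12): Σ = 9662
Mean = 9662/12 = 805.1667

805.17 ms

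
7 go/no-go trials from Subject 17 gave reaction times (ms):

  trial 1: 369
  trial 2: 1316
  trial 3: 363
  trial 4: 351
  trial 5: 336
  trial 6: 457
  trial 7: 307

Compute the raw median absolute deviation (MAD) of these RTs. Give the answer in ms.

27 ms

Sorted: 307, 336, 351, 363, 369, 457, 1316 → median = 363
|x − 363|: 6, 953, 0, 12, 27, 94, 56
Sorted deviations: 0, 6, 12, 27, 56, 94, 953 → MAD = 27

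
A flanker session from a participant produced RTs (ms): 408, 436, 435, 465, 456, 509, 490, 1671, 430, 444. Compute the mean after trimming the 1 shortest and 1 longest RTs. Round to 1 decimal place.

Sorted: 408, 430, 435, 436, 444, 456, 465, 490, 509, 1671
Drop lowest 1 (408) and highest 1 (1671)
Remaining (n=8): Σ = 3665, mean = 3665/8 = 458.125

458.1 ms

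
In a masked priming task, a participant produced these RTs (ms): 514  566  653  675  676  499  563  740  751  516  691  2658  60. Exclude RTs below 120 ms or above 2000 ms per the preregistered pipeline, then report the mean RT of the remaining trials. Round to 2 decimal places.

622.18 ms

Excluded: 60, 2658
Retained (n=11): Σ = 6844
Mean = 6844/11 = 622.1818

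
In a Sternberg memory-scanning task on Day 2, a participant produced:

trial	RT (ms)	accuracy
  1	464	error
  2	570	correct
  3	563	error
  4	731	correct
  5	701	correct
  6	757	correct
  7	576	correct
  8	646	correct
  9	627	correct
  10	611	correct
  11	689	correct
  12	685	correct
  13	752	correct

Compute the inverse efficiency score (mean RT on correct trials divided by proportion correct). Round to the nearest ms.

789 ms

Correct trials (n=11): 570, 731, 701, 757, 576, 646, 627, 611, 689, 685, 752
Mean correct RT = 7345/11 = 667.7273 ms
Proportion correct = 11/13
IES = 667.7273 / (11/13) = 789.132 ms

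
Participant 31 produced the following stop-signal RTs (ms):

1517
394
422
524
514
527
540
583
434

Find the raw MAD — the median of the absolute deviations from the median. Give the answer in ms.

59 ms

Sorted: 394, 422, 434, 514, 524, 527, 540, 583, 1517 → median = 524
|x − 524|: 993, 130, 102, 0, 10, 3, 16, 59, 90
Sorted deviations: 0, 3, 10, 16, 59, 90, 102, 130, 993 → MAD = 59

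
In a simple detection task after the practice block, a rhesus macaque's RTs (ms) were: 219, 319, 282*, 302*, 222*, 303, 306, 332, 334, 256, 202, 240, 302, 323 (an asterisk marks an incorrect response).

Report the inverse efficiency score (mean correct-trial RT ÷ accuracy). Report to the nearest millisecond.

363 ms

Correct trials (n=11): 219, 319, 303, 306, 332, 334, 256, 202, 240, 302, 323
Mean correct RT = 3136/11 = 285.0909 ms
Proportion correct = 11/14
IES = 285.0909 / (11/14) = 362.843 ms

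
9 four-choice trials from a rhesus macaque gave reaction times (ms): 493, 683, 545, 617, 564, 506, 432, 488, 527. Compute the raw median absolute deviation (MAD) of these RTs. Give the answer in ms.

37 ms

Sorted: 432, 488, 493, 506, 527, 545, 564, 617, 683 → median = 527
|x − 527|: 34, 156, 18, 90, 37, 21, 95, 39, 0
Sorted deviations: 0, 18, 21, 34, 37, 39, 90, 95, 156 → MAD = 37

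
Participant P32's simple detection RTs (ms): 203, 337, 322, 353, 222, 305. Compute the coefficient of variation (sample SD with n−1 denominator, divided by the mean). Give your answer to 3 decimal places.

n = 6, Σ = 1742, M = 290.3333
Σ(x−M)² = 19619.333; s = √(19619.333/5) = 62.6408
CV = 62.6408 / 290.3333 = 0.21575

0.216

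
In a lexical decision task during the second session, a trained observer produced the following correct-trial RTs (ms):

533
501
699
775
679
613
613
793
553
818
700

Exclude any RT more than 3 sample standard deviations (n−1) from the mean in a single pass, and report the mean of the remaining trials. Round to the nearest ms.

n = 11, ΣRT = 7277, M = 661.545
Σ(x−M)² = 116610.73; s = √(116610.73/10) = 107.986
Cutoffs: 661.545 ± 3·107.986 → [337.6, 985.5]
No RTs fall outside the cutoffs; all 11 retained. Mean = 7277/11 = 661.545

662 ms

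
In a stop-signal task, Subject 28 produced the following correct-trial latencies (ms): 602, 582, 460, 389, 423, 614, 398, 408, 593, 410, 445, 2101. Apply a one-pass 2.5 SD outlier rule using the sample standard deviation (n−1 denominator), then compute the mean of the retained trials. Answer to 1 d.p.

484.0 ms

n = 12, ΣRT = 7425, M = 618.750
Σ(x−M)² = 2482598.25; s = √(2482598.25/11) = 475.069
Cutoffs: 618.750 ± 2.5·475.069 → [-568.9, 1806.4]
Outside: 2101 → excluded.
Retained (n=11): Σ = 5324, mean = 5324/11 = 484.000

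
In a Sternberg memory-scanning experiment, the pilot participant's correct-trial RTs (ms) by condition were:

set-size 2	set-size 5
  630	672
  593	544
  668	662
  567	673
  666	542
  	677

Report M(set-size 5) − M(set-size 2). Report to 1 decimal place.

3.5 ms

M(set-size 2) = 3124/5 = 624.800
M(set-size 5) = 3770/6 = 628.333
Difference = 628.333 − 624.800 = 3.533 ms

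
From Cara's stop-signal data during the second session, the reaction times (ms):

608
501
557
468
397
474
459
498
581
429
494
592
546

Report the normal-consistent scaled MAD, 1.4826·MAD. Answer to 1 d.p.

71.2 ms

Sorted: 397, 429, 459, 468, 474, 494, 498, 501, 546, 557, 581, 592, 608 → median = 498
|x − 498| sorted: 0, 3, 4, 24, 30, 39, 48, 59, 69, 83, 94, 101, 110 → MAD = 48
Robust SD ≈ 1.4826 × 48 = 71.165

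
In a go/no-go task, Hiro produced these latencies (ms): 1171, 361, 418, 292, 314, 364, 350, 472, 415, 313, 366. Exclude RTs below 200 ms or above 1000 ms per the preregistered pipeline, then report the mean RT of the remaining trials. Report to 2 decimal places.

366.50 ms

Excluded: 1171
Retained (n=10): Σ = 3665
Mean = 3665/10 = 366.5000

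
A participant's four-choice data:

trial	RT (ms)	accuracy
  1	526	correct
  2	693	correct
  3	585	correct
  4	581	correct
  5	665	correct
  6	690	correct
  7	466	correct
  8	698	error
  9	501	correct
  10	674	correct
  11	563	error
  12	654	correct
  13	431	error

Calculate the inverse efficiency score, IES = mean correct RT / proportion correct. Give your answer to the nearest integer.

Correct trials (n=10): 526, 693, 585, 581, 665, 690, 466, 501, 674, 654
Mean correct RT = 6035/10 = 603.5000 ms
Proportion correct = 10/13
IES = 603.5000 / (10/13) = 784.550 ms

785 ms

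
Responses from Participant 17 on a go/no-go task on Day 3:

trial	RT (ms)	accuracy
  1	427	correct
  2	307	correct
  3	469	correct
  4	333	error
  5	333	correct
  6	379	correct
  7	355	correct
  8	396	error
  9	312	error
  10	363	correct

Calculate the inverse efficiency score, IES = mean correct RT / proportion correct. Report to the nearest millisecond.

Correct trials (n=7): 427, 307, 469, 333, 379, 355, 363
Mean correct RT = 2633/7 = 376.1429 ms
Proportion correct = 7/10
IES = 376.1429 / (7/10) = 537.347 ms

537 ms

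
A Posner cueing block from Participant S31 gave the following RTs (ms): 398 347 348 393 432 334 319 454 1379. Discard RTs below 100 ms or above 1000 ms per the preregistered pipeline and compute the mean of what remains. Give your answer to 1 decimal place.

Excluded: 1379
Retained (n=8): Σ = 3025
Mean = 3025/8 = 378.1250

378.1 ms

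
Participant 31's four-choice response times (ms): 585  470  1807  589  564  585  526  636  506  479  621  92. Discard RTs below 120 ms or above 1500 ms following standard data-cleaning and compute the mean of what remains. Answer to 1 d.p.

556.1 ms

Excluded: 92, 1807
Retained (n=10): Σ = 5561
Mean = 5561/10 = 556.1000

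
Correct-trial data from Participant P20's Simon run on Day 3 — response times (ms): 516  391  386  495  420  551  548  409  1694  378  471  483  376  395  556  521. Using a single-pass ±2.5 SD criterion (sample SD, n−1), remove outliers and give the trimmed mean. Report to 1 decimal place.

n = 16, ΣRT = 8590, M = 536.875
Σ(x−M)² = 1494615.75; s = √(1494615.75/15) = 315.660
Cutoffs: 536.875 ± 2.5·315.660 → [-252.3, 1326.0]
Outside: 1694 → excluded.
Retained (n=15): Σ = 6896, mean = 6896/15 = 459.733

459.7 ms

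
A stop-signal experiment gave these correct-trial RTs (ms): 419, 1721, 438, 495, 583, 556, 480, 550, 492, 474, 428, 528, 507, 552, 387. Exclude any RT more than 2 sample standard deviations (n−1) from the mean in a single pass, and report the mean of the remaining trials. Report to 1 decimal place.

n = 15, ΣRT = 8610, M = 574.000
Σ(x−M)² = 1454286.00; s = √(1454286.00/14) = 322.300
Cutoffs: 574.000 ± 2·322.300 → [-70.6, 1218.6]
Outside: 1721 → excluded.
Retained (n=14): Σ = 6889, mean = 6889/14 = 492.071

492.1 ms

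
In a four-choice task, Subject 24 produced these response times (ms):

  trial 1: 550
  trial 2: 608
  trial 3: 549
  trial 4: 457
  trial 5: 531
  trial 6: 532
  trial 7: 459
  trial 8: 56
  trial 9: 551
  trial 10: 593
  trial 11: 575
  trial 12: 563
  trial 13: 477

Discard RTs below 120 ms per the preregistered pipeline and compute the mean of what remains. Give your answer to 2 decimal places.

Excluded: 56
Retained (n=12): Σ = 6445
Mean = 6445/12 = 537.0833

537.08 ms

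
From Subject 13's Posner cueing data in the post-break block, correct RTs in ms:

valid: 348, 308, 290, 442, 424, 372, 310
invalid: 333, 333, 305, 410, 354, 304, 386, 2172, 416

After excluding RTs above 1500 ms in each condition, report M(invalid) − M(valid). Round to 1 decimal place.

-1.2 ms

invalid: exclude 2172
M(valid) = 2494/7 = 356.286
M(invalid) = 2841/8 = 355.125
Difference = 355.125 − 356.286 = -1.161 ms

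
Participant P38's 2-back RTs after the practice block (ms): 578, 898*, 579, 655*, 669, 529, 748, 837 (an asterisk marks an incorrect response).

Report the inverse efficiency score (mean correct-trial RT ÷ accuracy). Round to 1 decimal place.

875.6 ms

Correct trials (n=6): 578, 579, 669, 529, 748, 837
Mean correct RT = 3940/6 = 656.6667 ms
Proportion correct = 6/8
IES = 656.6667 / (6/8) = 875.556 ms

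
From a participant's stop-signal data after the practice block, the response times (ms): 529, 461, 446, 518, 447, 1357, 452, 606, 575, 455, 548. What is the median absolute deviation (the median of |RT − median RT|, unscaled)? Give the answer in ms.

Sorted: 446, 447, 452, 455, 461, 518, 529, 548, 575, 606, 1357 → median = 518
|x − 518|: 11, 57, 72, 0, 71, 839, 66, 88, 57, 63, 30
Sorted deviations: 0, 11, 30, 57, 57, 63, 66, 71, 72, 88, 839 → MAD = 63

63 ms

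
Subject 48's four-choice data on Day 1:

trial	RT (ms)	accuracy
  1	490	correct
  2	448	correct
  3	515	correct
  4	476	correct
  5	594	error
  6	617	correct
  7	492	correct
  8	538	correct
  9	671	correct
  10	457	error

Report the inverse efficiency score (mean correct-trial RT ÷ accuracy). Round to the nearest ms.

664 ms

Correct trials (n=8): 490, 448, 515, 476, 617, 492, 538, 671
Mean correct RT = 4247/8 = 530.8750 ms
Proportion correct = 8/10
IES = 530.8750 / (8/10) = 663.594 ms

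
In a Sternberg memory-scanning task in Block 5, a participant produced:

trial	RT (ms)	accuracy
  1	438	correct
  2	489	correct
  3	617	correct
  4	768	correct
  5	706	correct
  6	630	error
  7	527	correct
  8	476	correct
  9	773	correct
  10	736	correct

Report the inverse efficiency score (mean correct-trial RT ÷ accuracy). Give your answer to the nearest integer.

683 ms

Correct trials (n=9): 438, 489, 617, 768, 706, 527, 476, 773, 736
Mean correct RT = 5530/9 = 614.4444 ms
Proportion correct = 9/10
IES = 614.4444 / (9/10) = 682.716 ms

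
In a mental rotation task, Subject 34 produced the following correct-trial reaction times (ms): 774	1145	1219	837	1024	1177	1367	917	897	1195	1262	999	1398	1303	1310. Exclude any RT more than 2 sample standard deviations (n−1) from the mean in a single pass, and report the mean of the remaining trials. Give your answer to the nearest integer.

1122 ms

n = 15, ΣRT = 16824, M = 1121.600
Σ(x−M)² = 561907.60; s = √(561907.60/14) = 200.340
Cutoffs: 1121.600 ± 2·200.340 → [720.9, 1522.3]
No RTs fall outside the cutoffs; all 15 retained. Mean = 16824/15 = 1121.600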